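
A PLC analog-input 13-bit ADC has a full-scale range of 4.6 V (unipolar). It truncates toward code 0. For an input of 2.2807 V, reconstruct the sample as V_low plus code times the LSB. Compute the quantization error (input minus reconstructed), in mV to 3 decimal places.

One LSB is 4.6 V / 8192 = 0.562 mV.
(V_in − V_low)/LSB = (2.2807 − 0)/0.000561523 = 4061.6292 → code 4061 (floor).
Code 4061 maps back to 0 + 4061×0.000561523 V = 2.2803467 V.
V_in − V_rec = 0.00035332 V = 0.353 mV.

0.353 mV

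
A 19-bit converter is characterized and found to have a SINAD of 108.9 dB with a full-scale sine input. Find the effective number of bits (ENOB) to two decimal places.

ENOB = (SINAD − 1.76) / 6.02 = (108.9 − 1.76)/6.02 = 17.797.

17.80 bits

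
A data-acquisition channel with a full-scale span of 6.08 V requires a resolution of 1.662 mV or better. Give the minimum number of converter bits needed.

12 bits

Number of steps required ≥ 6.08 V / 1.662 mV = 3658.24.
Need 2^N ≥ 3658.24; 2^11 = 2048, 2^12 = 4096.
Minimum N = 12.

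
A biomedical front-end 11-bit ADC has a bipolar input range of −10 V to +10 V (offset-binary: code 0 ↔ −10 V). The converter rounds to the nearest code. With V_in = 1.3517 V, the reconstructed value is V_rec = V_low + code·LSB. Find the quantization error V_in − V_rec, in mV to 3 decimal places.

Step size: 20 V ÷ 2^11 = 9.766 mV.
(V_in − V_low)/LSB = (1.3517 − (−10))/0.00976562 = 1162.4141 → code 1162 (round).
Code 1162 maps back to (−10) + 1162×0.00976562 V = 1.3476562 V.
Error = 1.3517 − 1.3476562 = 0.00404375 V = 4.044 mV.

4.044 mV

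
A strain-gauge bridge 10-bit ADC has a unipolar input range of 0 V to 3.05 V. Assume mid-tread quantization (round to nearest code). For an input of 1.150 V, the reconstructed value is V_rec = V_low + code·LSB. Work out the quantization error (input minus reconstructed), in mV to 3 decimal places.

0.293 mV

Step size: 3.05 V ÷ 2^10 = 2.979 mV.
(V_in − V_low)/LSB = (1.150 − 0)/0.00297852 = 386.0984 → code 386 (round).
V_rec = 0 + 386·0.00297852 = 1.149707 V.
Error = 1.150 − 1.149707 = 0.000292969 V = 0.293 mV.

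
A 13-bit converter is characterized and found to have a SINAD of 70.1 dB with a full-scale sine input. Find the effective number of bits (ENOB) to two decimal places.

ENOB = (SINAD − 1.76) / 6.02 = (70.1 − 1.76)/6.02 = 11.352.

11.35 bits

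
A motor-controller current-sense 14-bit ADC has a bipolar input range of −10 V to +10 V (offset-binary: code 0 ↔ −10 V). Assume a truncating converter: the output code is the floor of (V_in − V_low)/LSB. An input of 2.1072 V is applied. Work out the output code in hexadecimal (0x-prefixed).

code 0x26BE (decimal 9918)

LSB = 20 V / 16384 = 1.221 mV.
Input sits at 9918.218 steps above V_low.
Floor → code 9918.
In hexadecimal (0x-prefixed): 0x26BE.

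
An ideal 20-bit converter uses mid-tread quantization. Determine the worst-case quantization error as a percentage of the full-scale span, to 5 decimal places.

Rounding → worst-case error = ½ LSB = V_FS/2^21, so 100/2097152 = 4.76837e-05 % of full scale.

0.00005 %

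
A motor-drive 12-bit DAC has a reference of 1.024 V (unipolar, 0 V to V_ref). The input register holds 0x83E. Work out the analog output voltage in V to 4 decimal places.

0.5275 V

LSB = 1.024 V / 2^12 = 250.00 µV.
Code 0x83E = 2110 decimal.
V_out = 0 + 2110 × 0.00025 V = 0.5275 V.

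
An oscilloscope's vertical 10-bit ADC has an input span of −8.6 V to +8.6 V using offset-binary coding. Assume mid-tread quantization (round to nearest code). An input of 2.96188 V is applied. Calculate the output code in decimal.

code 688

With 1024 levels over 17.2 V, one step is 16.797 mV.
Input sits at 688.335 steps above V_low.
round(688.335) = 688.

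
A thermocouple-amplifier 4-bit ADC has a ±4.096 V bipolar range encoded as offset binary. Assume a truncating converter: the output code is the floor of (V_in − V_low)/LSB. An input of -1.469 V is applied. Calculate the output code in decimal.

code 5

LSB = 8.192 V / 16 = 0.5120 V.
(-1.469 − (−4.096)) / 0.512 = 5.131 LSBs.
⌊·⌋(5.131) = 5.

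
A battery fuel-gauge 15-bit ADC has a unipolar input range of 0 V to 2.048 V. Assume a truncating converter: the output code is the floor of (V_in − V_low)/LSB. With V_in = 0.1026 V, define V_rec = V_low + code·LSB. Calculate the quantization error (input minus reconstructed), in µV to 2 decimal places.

37.50 µV

Step size: 2.048 V ÷ 2^15 = 62.50 µV.
(0.1026 − 0)/6.25e-05 = 1641.6000; ⌊·⌋ gives code 1641.
Code 1641 maps back to 0 + 1641×6.25e-05 V = 0.1025625 V.
Difference: 3.75e-05 V → 37.50 µV.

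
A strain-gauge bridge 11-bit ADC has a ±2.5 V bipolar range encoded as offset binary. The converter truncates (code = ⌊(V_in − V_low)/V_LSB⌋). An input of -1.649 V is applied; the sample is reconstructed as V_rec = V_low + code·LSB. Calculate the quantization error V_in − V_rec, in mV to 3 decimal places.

1.391 mV

LSB = 5/2^11 = 2.441 mV.
(V_in − V_low)/LSB = (-1.649 − (−2.5))/0.00244141 = 348.5696 → code 348 (floor).
Reconstructed: -1.6503906 V.
Error = -1.649 − (−1.6503906) = 0.00139062 V = 1.391 mV.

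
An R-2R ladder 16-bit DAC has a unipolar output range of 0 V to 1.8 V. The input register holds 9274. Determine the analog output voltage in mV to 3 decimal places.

254.718 mV

LSB = 1.8 V / 2^16 = 27.47 µV.
V_out = 0 + 9274 × 2.74658e-05 V = 0.254718 V.
= 254.718 mV.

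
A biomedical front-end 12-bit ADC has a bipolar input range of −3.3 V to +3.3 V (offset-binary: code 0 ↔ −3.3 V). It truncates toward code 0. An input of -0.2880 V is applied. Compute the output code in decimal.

With 4096 levels over 6.6 V, one step is 1.611 mV.
(V_in − V_low)/LSB = (-0.2880 − (−3.3)) / 0.00161133 = 1869.265.
⌊·⌋(1869.265) = 1869.

code 1869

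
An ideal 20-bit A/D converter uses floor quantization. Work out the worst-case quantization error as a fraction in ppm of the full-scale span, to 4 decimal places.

Truncating → worst-case error = 1 LSB = V_FS/2^20, so 1e+06/1048576 = 0.953674 ppm of full scale.

0.9537 ppm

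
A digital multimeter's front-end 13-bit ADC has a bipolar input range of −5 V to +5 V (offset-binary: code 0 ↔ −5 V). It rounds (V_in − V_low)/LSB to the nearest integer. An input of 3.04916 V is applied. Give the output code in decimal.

code 6594

LSB = 10 V / 8192 = 1.221 mV.
(V_in − V_low)/LSB = (3.04916 − (−5)) / 0.0012207 = 6593.872.
Round → code 6594.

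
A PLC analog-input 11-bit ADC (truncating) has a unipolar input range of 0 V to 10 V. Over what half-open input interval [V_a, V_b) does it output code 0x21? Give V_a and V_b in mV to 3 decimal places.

[161.133 mV, 166.016 mV)

LSB = 10/2^11 = 4.883 mV.
Code 0x21 = 33 decimal.
V_a = V_low + 33·LSB = 0.161133 V; V_b = V_low + 34·LSB = 0.166016 V.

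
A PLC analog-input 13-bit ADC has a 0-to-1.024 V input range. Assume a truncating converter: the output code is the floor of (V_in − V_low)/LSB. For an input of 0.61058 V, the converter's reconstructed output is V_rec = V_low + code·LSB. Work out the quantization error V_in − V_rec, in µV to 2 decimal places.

Step size: 1.024 V ÷ 2^13 = 125.00 µV.
(V_in − V_low)/LSB = (0.61058 − 0)/0.000125 = 4884.6400 → code 4884 (floor).
Code 4884 maps back to 0 + 4884×0.000125 V = 0.6105 V.
Difference: 8e-05 V → 80.00 µV.

80.00 µV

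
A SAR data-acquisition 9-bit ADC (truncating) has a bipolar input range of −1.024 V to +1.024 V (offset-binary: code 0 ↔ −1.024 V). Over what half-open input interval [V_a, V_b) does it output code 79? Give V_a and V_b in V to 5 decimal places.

[-0.70800 V, -0.70400 V)

LSB = 2.048/2^9 = 4.000 mV.
V_a = V_low + 79·LSB = -0.708 V; V_b = V_low + 80·LSB = -0.704 V.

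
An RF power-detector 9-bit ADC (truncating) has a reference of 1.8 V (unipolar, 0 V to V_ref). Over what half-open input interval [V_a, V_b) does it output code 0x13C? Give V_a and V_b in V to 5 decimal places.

[1.11094 V, 1.11445 V)

LSB = 1.8/2^9 = 3.516 mV.
Code 0x13C = 316 decimal.
V_a = V_low + 316·LSB = 1.11094 V; V_b = V_low + 317·LSB = 1.11445 V.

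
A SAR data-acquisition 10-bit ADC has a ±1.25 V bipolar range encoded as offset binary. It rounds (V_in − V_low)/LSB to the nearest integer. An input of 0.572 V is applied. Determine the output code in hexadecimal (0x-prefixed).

With 1024 levels over 2.5 V, one step is 2.441 mV.
(0.572 − (−1.25)) / 0.00244141 = 746.291 LSBs.
round(746.291) = 746.
In hexadecimal (0x-prefixed): 0x2EA.

code 0x2EA (decimal 746)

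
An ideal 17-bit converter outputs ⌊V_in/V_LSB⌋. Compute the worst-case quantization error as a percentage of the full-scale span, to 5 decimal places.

0.00076 %

Truncating → worst-case error = 1 LSB = V_FS/2^17, so 100/131072 = 0.000762939 % of full scale.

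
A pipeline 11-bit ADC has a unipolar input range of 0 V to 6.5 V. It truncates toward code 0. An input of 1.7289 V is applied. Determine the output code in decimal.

code 544

LSB = 6.5 V / 2048 = 3.174 mV.
Input sits at 544.736 steps above V_low.
So the output code is 544.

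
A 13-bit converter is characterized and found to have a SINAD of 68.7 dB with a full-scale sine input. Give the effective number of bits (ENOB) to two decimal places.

11.12 bits

ENOB = (SINAD − 1.76) / 6.02 = (68.7 − 1.76)/6.02 = 11.120.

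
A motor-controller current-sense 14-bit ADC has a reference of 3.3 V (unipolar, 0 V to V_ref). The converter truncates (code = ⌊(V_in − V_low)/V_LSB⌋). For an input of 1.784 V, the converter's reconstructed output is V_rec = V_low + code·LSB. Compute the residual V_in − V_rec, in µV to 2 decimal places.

58.35 µV

LSB = 3.3/2^14 = 201.42 µV.
(V_in − V_low)/LSB = (1.784 − 0)/0.000201416 = 8857.2897 → code 8857 (floor).
Code 8857 maps back to 0 + 8857×0.000201416 V = 1.7839417 V.
Error = 1.784 − 1.7839417 = 5.83496e-05 V = 58.35 µV.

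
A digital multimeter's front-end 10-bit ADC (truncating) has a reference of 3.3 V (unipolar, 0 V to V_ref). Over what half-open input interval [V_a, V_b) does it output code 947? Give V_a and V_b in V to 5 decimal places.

[3.05186 V, 3.05508 V)

LSB = 3.3/2^10 = 3.223 mV.
V_a = V_low + 947·LSB = 3.05186 V; V_b = V_low + 948·LSB = 3.05508 V.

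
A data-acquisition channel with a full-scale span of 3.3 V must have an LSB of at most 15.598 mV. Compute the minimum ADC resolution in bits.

Number of steps required ≥ 3.3 V / 15.598 mV = 211.57.
Need 2^N ≥ 211.57; 2^7 = 128, 2^8 = 256.
Minimum N = 8.

8 bits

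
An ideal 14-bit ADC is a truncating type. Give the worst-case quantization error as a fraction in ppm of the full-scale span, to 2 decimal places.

61.04 ppm

Truncating → worst-case error = 1 LSB = V_FS/2^14, so 1e+06/16384 = 61.0352 ppm of full scale.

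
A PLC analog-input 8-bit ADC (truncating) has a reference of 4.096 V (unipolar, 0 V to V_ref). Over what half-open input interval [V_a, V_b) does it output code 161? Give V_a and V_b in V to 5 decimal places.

LSB = 4.096/2^8 = 16.000 mV.
V_a = V_low + 161·LSB = 2.576 V; V_b = V_low + 162·LSB = 2.592 V.

[2.57600 V, 2.59200 V)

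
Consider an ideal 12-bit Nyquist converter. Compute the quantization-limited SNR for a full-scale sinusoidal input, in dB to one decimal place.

SNR ≈ 6.02·N + 1.76 dB = 6.02·12 + 1.76 = 74.00 dB.

74.0 dB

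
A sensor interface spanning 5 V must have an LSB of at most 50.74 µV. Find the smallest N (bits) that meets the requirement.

17 bits

Number of steps required ≥ 5 V / 50.74 µV = 98541.58.
Need 2^N ≥ 98541.58; 2^16 = 65536, 2^17 = 131072.
Minimum N = 17.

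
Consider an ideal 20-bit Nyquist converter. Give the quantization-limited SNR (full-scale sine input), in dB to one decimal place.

122.2 dB

SNR ≈ 6.02·N + 1.76 dB = 6.02·20 + 1.76 = 122.16 dB.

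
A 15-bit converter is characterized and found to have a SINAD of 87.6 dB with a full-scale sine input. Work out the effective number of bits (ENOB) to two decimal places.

ENOB = (SINAD − 1.76) / 6.02 = (87.6 − 1.76)/6.02 = 14.259.

14.26 bits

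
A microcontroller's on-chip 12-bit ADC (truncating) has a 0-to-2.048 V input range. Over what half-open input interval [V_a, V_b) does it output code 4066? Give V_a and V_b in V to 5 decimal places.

[2.03300 V, 2.03350 V)

LSB = 2.048/2^12 = 0.500 mV.
V_a = V_low + 4066·LSB = 2.033 V; V_b = V_low + 4067·LSB = 2.0335 V.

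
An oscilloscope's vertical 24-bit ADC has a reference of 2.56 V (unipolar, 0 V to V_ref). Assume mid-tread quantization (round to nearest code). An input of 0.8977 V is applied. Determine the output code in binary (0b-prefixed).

code 0b10110011100010100011111 (decimal 5883167)

Full-scale span = 2.56 V; LSB = 2.56/2^24 = 0.15 µV.
(0.8977 − 0) / 1.52588e-07 = 5883166.720 LSBs.
So the output code is 5883167.
In binary (0b-prefixed): 0b10110011100010100011111.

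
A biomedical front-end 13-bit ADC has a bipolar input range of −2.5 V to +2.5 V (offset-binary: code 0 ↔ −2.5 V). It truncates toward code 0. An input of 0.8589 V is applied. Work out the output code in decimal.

LSB = 5 V / 8192 = 0.610 mV.
Input sits at 5503.222 steps above V_low.
⌊·⌋(5503.222) = 5503.

code 5503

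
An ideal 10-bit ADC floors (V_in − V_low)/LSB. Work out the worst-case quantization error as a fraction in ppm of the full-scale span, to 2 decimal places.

Truncating → worst-case error = 1 LSB = V_FS/2^10, so 1e+06/1024 = 976.562 ppm of full scale.

976.56 ppm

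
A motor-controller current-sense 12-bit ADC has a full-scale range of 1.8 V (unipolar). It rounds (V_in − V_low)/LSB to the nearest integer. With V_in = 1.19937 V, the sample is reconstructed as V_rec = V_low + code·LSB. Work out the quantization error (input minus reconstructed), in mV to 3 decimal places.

0.102 mV

LSB = 1.8/2^12 = 439.45 µV.
(1.19937 − 0)/0.000439453 = 2729.2331; round gives code 2729.
Code 2729 maps back to 0 + 2729×0.000439453 V = 1.1992676 V.
Error = 1.19937 − 1.1992676 = 0.000102422 V = 0.102 mV.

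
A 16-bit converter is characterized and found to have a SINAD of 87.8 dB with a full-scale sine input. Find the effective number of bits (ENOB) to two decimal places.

14.29 bits

ENOB = (SINAD − 1.76) / 6.02 = (87.8 − 1.76)/6.02 = 14.292.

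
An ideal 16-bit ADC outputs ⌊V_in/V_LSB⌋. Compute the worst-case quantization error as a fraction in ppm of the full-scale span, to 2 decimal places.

Truncating → worst-case error = 1 LSB = V_FS/2^16, so 1e+06/65536 = 15.2588 ppm of full scale.

15.26 ppm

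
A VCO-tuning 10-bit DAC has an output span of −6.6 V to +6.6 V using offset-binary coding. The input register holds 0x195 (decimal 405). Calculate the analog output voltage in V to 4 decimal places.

-1.3793 V

LSB = 13.2 V / 2^10 = 12.891 mV.
Code 0x195 = 405 decimal.
V_out = (−6.6) + 405 × 0.0128906 V = -1.3793 V.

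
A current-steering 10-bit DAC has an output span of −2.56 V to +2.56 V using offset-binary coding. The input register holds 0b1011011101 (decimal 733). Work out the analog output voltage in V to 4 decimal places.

LSB = 5.12 V / 2^10 = 5.000 mV.
Code 0b1011011101 = 733 decimal.
V_out = (−2.56) + 733 × 0.005 V = 1.105 V.

1.1050 V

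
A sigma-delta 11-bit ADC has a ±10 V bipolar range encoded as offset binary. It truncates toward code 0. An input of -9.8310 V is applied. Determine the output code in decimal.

code 17

With 2048 levels over 20 V, one step is 9.766 mV.
(V_in − V_low)/LSB = (-9.8310 − (−10)) / 0.00976562 = 17.306.
So the output code is 17.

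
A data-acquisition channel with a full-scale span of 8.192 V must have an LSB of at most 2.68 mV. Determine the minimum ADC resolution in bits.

Number of steps required ≥ 8.192 V / 2.68 mV = 3056.72.
Need 2^N ≥ 3056.72; 2^11 = 2048, 2^12 = 4096.
Minimum N = 12.

12 bits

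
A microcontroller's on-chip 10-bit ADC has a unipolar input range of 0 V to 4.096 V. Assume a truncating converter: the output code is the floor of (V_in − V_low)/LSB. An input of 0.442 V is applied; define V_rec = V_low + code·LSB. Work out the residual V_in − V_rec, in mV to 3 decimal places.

2.000 mV

Step size: 4.096 V ÷ 2^10 = 4.000 mV.
Scaled input = 110.5000 LSBs, so code = 110.
Reconstructed: 0.44 V.
V_in − V_rec = 0.002 V = 2.000 mV.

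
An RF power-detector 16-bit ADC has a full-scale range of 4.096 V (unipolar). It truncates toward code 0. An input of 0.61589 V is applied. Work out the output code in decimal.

LSB = 4.096 V / 65536 = 62.50 µV.
(V_in − V_low)/LSB = (0.61589 − 0) / 6.25e-05 = 9854.240.
⌊·⌋(9854.240) = 9854.

code 9854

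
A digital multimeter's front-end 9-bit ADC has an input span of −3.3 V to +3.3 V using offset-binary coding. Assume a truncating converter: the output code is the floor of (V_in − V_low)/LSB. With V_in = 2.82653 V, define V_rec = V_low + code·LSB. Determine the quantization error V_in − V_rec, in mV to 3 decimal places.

3.483 mV

Step size: 6.6 V ÷ 2^9 = 12.891 mV.
(2.82653 − (−3.3))/0.0128906 = 475.2702; ⌊·⌋ gives code 475.
Reconstructed: 2.8230469 V.
Error = 2.82653 − 2.8230469 = 0.00348313 V = 3.483 mV.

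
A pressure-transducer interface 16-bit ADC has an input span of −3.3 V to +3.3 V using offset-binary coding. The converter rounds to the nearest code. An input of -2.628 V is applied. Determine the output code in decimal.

code 6673

With 65536 levels over 6.6 V, one step is 100.71 µV.
(V_in − V_low)/LSB = (-2.628 − (−3.3)) / 0.000100708 = 6672.756.
So the output code is 6673.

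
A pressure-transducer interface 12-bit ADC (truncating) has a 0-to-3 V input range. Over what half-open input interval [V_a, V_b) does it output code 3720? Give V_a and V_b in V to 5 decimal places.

LSB = 3/2^12 = 0.732 mV.
V_a = V_low + 3720·LSB = 2.72461 V; V_b = V_low + 3721·LSB = 2.72534 V.

[2.72461 V, 2.72534 V)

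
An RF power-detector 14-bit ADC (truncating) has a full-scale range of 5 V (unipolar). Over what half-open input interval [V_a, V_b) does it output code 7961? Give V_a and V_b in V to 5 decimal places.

LSB = 5/2^14 = 305.18 µV.
V_a = V_low + 7961·LSB = 2.4295 V; V_b = V_low + 7962·LSB = 2.42981 V.

[2.42950 V, 2.42981 V)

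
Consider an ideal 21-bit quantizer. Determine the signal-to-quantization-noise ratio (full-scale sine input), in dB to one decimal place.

128.2 dB

SNR ≈ 6.02·N + 1.76 dB = 6.02·21 + 1.76 = 128.18 dB.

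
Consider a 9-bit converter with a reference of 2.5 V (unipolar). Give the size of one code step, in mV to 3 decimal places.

Full-scale span = 2.5 V.
LSB = 2.5 / 2^9 = 2.5 / 512 = 0.00488281 V = 4.883 mV.

4.883 mV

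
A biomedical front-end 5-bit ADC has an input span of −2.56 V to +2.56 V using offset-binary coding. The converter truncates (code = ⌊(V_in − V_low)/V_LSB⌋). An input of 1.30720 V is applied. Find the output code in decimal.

code 24

Full-scale span = 5.12 V; LSB = 5.12/2^5 = 160.000 mV.
Input sits at 24.170 steps above V_low.
Floor → code 24.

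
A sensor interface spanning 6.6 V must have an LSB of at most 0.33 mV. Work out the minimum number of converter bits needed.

15 bits

Number of steps required ≥ 6.6 V / 0.33 mV = 20000.00.
Need 2^N ≥ 20000.00; 2^14 = 16384, 2^15 = 32768.
Minimum N = 15.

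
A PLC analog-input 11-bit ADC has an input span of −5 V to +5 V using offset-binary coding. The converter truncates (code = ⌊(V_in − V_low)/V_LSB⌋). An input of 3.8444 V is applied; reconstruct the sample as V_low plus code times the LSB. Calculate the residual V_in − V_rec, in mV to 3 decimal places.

One LSB is 10 V / 2048 = 4.883 mV.
(3.8444 − (−5))/0.00488281 = 1811.3331; ⌊·⌋ gives code 1811.
Code 1811 maps back to (−5) + 1811×0.00488281 V = 3.8427734 V.
Error = 3.8444 − 3.8427734 = 0.00162656 V = 1.627 mV.

1.627 mV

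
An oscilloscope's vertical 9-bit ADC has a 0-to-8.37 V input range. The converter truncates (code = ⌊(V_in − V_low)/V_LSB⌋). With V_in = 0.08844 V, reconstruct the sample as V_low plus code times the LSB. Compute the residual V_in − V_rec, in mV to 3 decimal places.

6.702 mV

One LSB is 8.37 V / 512 = 16.348 mV.
(V_in − V_low)/LSB = (0.08844 − 0)/0.0163477 = 5.4099 → code 5 (floor).
Reconstructed: 0.081738281 V.
Error = 0.08844 − 0.081738281 = 0.00670172 V = 6.702 mV.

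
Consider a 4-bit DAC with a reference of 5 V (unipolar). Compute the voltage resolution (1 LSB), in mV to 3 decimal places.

Full-scale span = 5 V.
LSB = 5 / 2^4 = 5 / 16 = 0.3125 V = 312.500 mV.

312.500 mV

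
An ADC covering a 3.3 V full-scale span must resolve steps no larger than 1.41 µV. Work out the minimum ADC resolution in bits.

Number of steps required ≥ 3.3 V / 1.41 µV = 2340425.53.
Need 2^N ≥ 2340425.53; 2^21 = 2097152, 2^22 = 4194304.
Minimum N = 22.

22 bits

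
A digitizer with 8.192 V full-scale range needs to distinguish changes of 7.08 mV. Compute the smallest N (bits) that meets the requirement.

Number of steps required ≥ 8.192 V / 7.08 mV = 1157.06.
Need 2^N ≥ 1157.06; 2^10 = 1024, 2^11 = 2048.
Minimum N = 11.

11 bits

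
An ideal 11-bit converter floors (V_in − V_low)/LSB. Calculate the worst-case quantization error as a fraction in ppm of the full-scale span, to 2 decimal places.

488.28 ppm

Truncating → worst-case error = 1 LSB = V_FS/2^11, so 1e+06/2048 = 488.281 ppm of full scale.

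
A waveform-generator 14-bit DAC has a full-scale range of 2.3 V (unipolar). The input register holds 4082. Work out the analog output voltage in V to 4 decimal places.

LSB = 2.3 V / 2^14 = 140.38 µV.
V_out = 0 + 4082 × 0.000140381 V = 0.573035 V.

0.5730 V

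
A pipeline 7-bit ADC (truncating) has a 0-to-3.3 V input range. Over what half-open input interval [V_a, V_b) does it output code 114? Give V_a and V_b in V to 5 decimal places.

LSB = 3.3/2^7 = 25.781 mV.
V_a = V_low + 114·LSB = 2.93906 V; V_b = V_low + 115·LSB = 2.96484 V.

[2.93906 V, 2.96484 V)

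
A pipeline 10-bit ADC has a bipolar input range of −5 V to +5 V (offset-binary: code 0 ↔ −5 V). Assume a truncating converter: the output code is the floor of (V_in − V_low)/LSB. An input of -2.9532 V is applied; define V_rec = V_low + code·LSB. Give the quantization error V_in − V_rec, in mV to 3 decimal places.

One LSB is 10 V / 1024 = 9.766 mV.
(-2.9532 − (−5))/0.00976562 = 209.5923; ⌊·⌋ gives code 209.
Code 209 maps back to (−5) + 209×0.00976562 V = -2.9589844 V.
Difference: 0.00578437 V → 5.784 mV.

5.784 mV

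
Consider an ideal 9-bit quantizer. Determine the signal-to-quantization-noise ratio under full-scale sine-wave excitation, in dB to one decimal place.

55.9 dB

SNR ≈ 6.02·N + 1.76 dB = 6.02·9 + 1.76 = 55.94 dB.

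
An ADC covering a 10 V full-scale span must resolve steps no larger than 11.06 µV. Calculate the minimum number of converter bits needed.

20 bits

Number of steps required ≥ 10 V / 11.06 µV = 904159.13.
Need 2^N ≥ 904159.13; 2^19 = 524288, 2^20 = 1048576.
Minimum N = 20.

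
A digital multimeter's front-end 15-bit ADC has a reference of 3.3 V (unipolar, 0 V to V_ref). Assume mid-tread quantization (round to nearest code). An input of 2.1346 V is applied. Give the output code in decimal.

With 32768 levels over 3.3 V, one step is 100.71 µV.
Input sits at 21195.931 steps above V_low.
round(21195.931) = 21196.

code 21196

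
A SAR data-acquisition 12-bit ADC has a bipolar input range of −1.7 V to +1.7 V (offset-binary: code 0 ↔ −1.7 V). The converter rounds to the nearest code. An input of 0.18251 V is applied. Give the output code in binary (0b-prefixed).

code 0b100011011100 (decimal 2268)

With 4096 levels over 3.4 V, one step is 0.830 mV.
(V_in − V_low)/LSB = (0.18251 − (−1.7)) / 0.000830078 = 2267.871.
round(2267.871) = 2268.
In binary (0b-prefixed): 0b100011011100.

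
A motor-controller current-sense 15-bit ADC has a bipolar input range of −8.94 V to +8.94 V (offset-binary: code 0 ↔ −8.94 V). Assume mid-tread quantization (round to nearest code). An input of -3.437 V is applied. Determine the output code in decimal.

LSB = 17.88 V / 32768 = 0.546 mV.
(V_in − V_low)/LSB = (-3.437 − (−8.94)) / 0.000545654 = 10085.140.
round(10085.140) = 10085.

code 10085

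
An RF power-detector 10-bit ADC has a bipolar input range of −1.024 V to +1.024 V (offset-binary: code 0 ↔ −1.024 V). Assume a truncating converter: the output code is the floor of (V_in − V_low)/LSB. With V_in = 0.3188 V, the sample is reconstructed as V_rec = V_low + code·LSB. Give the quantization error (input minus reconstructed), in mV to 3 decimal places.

0.800 mV

One LSB is 2.048 V / 1024 = 2.000 mV.
(V_in − V_low)/LSB = (0.3188 − (−1.024))/0.002 = 671.4000 → code 671 (floor).
Reconstructed: 0.318 V.
Error = 0.3188 − 0.318 = 0.0008 V = 0.800 mV.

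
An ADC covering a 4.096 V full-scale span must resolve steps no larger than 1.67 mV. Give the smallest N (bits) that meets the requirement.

12 bits

Number of steps required ≥ 4.096 V / 1.67 mV = 2452.69.
Need 2^N ≥ 2452.69; 2^11 = 2048, 2^12 = 4096.
Minimum N = 12.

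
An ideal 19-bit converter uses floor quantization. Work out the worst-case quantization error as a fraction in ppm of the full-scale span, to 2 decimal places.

Truncating → worst-case error = 1 LSB = V_FS/2^19, so 1e+06/524288 = 1.90735 ppm of full scale.

1.91 ppm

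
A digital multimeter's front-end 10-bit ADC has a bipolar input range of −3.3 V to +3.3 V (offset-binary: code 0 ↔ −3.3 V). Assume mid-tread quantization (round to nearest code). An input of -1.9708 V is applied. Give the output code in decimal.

code 206

Full-scale span = 6.6 V; LSB = 6.6/2^10 = 6.445 mV.
(V_in − V_low)/LSB = (-1.9708 − (−3.3)) / 0.00644531 = 206.227.
Round → code 206.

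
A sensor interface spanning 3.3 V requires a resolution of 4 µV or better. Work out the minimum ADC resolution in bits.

Number of steps required ≥ 3.3 V / 4 µV = 825000.00.
Need 2^N ≥ 825000.00; 2^19 = 524288, 2^20 = 1048576.
Minimum N = 20.

20 bits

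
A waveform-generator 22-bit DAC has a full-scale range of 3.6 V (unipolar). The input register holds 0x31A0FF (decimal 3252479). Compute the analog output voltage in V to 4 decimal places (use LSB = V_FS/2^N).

2.7916 V

LSB = 3.6 V / 2^22 = 0.86 µV.
Code 0x31A0FF = 3252479 decimal.
V_out = 0 + 3252479 × 8.58307e-07 V = 2.79163 V.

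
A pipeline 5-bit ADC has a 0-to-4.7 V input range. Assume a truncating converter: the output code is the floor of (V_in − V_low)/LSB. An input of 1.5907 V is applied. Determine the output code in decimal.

Full-scale span = 4.7 V; LSB = 4.7/2^5 = 146.875 mV.
Input sits at 10.830 steps above V_low.
⌊·⌋(10.830) = 10.

code 10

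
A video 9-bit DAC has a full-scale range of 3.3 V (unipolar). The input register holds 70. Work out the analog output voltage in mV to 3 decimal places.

451.172 mV

LSB = 3.3 V / 2^9 = 6.445 mV.
V_out = 0 + 70 × 0.00644531 V = 0.451172 V.
= 451.172 mV.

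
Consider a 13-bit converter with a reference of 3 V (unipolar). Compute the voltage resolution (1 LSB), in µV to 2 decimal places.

Full-scale span = 3 V.
LSB = 3 / 2^13 = 3 / 8192 = 0.000366211 V = 366.21 µV.

366.21 µV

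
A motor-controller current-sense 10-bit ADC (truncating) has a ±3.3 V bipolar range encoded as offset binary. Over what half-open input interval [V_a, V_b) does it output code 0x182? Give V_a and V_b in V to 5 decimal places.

[-0.81211 V, -0.80566 V)

LSB = 6.6/2^10 = 6.445 mV.
Code 0x182 = 386 decimal.
V_a = V_low + 386·LSB = -0.812109 V; V_b = V_low + 387·LSB = -0.805664 V.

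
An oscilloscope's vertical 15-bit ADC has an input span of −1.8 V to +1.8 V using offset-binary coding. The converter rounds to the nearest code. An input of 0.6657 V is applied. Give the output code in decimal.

code 22443

LSB = 3.6 V / 32768 = 109.86 µV.
(V_in − V_low)/LSB = (0.6657 − (−1.8)) / 0.000109863 = 22443.349.
round(22443.349) = 22443.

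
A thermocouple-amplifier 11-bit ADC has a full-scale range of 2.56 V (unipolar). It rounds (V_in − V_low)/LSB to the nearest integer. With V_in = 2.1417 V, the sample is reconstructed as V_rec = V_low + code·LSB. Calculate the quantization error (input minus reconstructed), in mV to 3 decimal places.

0.450 mV

LSB = 2.56/2^11 = 1.250 mV.
Scaled input = 1713.3600 LSBs, so code = 1713.
V_rec = 0 + 1713·0.00125 = 2.14125 V.
V_in − V_rec = 0.00045 V = 0.450 mV.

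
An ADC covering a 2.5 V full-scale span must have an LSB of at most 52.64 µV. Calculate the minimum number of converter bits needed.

Number of steps required ≥ 2.5 V / 52.64 µV = 47492.40.
Need 2^N ≥ 47492.40; 2^15 = 32768, 2^16 = 65536.
Minimum N = 16.

16 bits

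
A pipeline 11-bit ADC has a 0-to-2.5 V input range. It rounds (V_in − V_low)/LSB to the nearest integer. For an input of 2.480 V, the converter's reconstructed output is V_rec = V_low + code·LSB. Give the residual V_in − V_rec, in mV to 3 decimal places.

-0.469 mV

Step size: 2.5 V ÷ 2^11 = 1.221 mV.
(V_in − V_low)/LSB = (2.480 − 0)/0.0012207 = 2031.6160 → code 2032 (round).
V_rec = 0 + 2032·0.0012207 = 2.4804688 V.
V_in − V_rec = -0.00046875 V = -0.469 mV.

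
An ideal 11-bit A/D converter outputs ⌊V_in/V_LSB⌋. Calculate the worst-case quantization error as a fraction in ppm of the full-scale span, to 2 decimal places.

488.28 ppm

Truncating → worst-case error = 1 LSB = V_FS/2^11, so 1e+06/2048 = 488.281 ppm of full scale.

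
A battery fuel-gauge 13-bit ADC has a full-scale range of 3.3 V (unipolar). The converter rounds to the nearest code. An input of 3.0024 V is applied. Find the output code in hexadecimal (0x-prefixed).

With 8192 levels over 3.3 V, one step is 402.83 µV.
Input sits at 7453.231 steps above V_low.
round(7453.231) = 7453.
In hexadecimal (0x-prefixed): 0x1D1D.

code 0x1D1D (decimal 7453)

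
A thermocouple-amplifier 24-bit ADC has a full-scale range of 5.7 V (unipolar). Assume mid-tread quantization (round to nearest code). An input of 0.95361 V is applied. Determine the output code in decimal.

code 2806828

LSB = 5.7 V / 16777216 = 0.34 µV.
(0.95361 − 0) / 3.39746e-07 = 2806828.237 LSBs.
Round → code 2806828.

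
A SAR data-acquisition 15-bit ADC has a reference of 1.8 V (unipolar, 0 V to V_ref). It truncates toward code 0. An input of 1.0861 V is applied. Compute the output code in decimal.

Full-scale span = 1.8 V; LSB = 1.8/2^15 = 54.93 µV.
(V_in − V_low)/LSB = (1.0861 − 0) / 5.49316e-05 = 19771.847.
⌊·⌋(19771.847) = 19771.

code 19771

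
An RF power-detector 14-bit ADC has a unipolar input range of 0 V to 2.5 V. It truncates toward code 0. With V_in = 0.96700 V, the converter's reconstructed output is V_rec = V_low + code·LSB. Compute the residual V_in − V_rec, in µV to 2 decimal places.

LSB = 2.5/2^14 = 152.59 µV.
Scaled input = 6337.3312 LSBs, so code = 6337.
V_rec = 0 + 6337·0.000152588 = 0.96694946 V.
V_in − V_rec = 5.05371e-05 V = 50.54 µV.

50.54 µV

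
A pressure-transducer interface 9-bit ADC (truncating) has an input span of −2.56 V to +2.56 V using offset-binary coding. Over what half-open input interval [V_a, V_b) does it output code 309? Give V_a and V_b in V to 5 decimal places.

[0.53000 V, 0.54000 V)

LSB = 5.12/2^9 = 10.000 mV.
V_a = V_low + 309·LSB = 0.53 V; V_b = V_low + 310·LSB = 0.54 V.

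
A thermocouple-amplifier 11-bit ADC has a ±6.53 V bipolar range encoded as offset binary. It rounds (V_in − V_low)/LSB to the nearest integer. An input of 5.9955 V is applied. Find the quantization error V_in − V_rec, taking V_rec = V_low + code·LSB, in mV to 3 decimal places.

1.164 mV

LSB = 13.06/2^11 = 6.377 mV.
Scaled input = 1964.1825 LSBs, so code = 1964.
V_rec = (−6.53) + 1964·0.00637695 = 5.9943359 V.
Difference: 0.00116406 V → 1.164 mV.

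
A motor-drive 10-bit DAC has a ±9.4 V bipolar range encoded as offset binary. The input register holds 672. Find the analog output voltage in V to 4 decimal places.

LSB = 18.8 V / 2^10 = 18.359 mV.
V_out = (−9.4) + 672 × 0.0183594 V = 2.9375 V.

2.9375 V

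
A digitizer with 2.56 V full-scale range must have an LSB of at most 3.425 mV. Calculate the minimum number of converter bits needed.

Number of steps required ≥ 2.56 V / 3.425 mV = 747.45.
Need 2^N ≥ 747.45; 2^9 = 512, 2^10 = 1024.
Minimum N = 10.

10 bits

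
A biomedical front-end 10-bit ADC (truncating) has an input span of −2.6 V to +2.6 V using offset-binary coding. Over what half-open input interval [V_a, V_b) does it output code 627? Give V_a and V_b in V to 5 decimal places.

LSB = 5.2/2^10 = 5.078 mV.
V_a = V_low + 627·LSB = 0.583984 V; V_b = V_low + 628·LSB = 0.589063 V.

[0.58398 V, 0.58906 V)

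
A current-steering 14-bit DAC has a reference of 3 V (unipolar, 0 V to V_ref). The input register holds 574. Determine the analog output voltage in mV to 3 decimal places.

LSB = 3 V / 2^14 = 183.11 µV.
V_out = 0 + 574 × 0.000183105 V = 0.105103 V.
= 105.103 mV.

105.103 mV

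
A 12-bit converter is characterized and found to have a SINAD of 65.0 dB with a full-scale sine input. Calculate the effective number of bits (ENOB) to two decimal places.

ENOB = (SINAD − 1.76) / 6.02 = (65.0 − 1.76)/6.02 = 10.505.

10.50 bits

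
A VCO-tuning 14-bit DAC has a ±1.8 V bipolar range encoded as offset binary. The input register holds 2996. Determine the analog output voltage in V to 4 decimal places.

-1.1417 V

LSB = 3.6 V / 2^14 = 219.73 µV.
V_out = (−1.8) + 2996 × 0.000219727 V = -1.1417 V.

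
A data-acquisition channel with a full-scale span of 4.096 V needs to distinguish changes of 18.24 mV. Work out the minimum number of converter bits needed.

8 bits

Number of steps required ≥ 4.096 V / 18.24 mV = 224.56.
Need 2^N ≥ 224.56; 2^7 = 128, 2^8 = 256.
Minimum N = 8.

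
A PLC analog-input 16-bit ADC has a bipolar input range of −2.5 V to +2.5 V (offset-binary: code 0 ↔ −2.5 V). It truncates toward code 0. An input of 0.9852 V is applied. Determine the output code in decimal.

With 65536 levels over 5 V, one step is 76.29 µV.
(V_in − V_low)/LSB = (0.9852 − (−2.5)) / 7.62939e-05 = 45681.213.
So the output code is 45681.

code 45681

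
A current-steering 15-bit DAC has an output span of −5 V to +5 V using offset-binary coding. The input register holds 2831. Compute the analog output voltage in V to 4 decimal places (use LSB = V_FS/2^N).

LSB = 10 V / 2^15 = 305.18 µV.
V_out = (−5) + 2831 × 0.000305176 V = -4.13605 V.

-4.1360 V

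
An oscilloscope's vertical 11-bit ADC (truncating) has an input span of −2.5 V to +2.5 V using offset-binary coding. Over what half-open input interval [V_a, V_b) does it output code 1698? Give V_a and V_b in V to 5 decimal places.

[1.64551 V, 1.64795 V)

LSB = 5/2^11 = 2.441 mV.
V_a = V_low + 1698·LSB = 1.64551 V; V_b = V_low + 1699·LSB = 1.64795 V.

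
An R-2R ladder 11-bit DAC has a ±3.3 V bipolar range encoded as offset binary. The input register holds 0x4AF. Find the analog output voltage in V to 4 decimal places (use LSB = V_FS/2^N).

0.5640 V

LSB = 6.6 V / 2^11 = 3.223 mV.
Code 0x4AF = 1199 decimal.
V_out = (−3.3) + 1199 × 0.00322266 V = 0.563965 V.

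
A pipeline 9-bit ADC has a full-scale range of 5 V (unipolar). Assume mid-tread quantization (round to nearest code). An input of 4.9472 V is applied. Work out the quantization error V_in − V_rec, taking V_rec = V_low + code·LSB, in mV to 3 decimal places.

Step size: 5 V ÷ 2^9 = 9.766 mV.
Scaled input = 506.5933 LSBs, so code = 507.
Reconstructed: 4.9511719 V.
Difference: -0.00397187 V → -3.972 mV.

-3.972 mV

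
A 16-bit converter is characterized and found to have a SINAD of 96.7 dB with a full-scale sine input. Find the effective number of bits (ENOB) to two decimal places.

ENOB = (SINAD − 1.76) / 6.02 = (96.7 − 1.76)/6.02 = 15.771.

15.77 bits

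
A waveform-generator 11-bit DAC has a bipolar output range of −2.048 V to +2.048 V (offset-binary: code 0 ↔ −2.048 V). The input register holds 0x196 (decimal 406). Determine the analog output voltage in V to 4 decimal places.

LSB = 4.096 V / 2^11 = 2.000 mV.
Code 0x196 = 406 decimal.
V_out = (−2.048) + 406 × 0.002 V = -1.236 V.

-1.2360 V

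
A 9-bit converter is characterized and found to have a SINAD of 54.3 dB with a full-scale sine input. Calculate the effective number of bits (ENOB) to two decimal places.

ENOB = (SINAD − 1.76) / 6.02 = (54.3 − 1.76)/6.02 = 8.728.

8.73 bits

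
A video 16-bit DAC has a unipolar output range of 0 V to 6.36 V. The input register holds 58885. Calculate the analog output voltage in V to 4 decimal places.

5.7145 V

LSB = 6.36 V / 2^16 = 97.05 µV.
V_out = 0 + 58885 × 9.70459e-05 V = 5.71455 V.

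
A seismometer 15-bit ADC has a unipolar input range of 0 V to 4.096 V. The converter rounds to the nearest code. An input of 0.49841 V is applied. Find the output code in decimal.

code 3987

LSB = 4.096 V / 32768 = 125.00 µV.
(V_in − V_low)/LSB = (0.49841 − 0) / 0.000125 = 3987.280.
So the output code is 3987.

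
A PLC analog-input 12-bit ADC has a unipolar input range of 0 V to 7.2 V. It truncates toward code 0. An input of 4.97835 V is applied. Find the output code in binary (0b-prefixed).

code 0b101100010000 (decimal 2832)

Full-scale span = 7.2 V; LSB = 7.2/2^12 = 1.758 mV.
Input sits at 2832.128 steps above V_low.
So the output code is 2832.
In binary (0b-prefixed): 0b101100010000.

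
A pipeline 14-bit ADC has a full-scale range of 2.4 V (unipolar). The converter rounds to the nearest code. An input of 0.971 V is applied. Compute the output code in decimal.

code 6629

LSB = 2.4 V / 16384 = 146.48 µV.
Input sits at 6628.693 steps above V_low.
Round → code 6629.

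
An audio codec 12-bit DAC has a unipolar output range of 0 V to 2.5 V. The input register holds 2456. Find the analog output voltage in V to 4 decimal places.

LSB = 2.5 V / 2^12 = 0.610 mV.
V_out = 0 + 2456 × 0.000610352 V = 1.49902 V.

1.4990 V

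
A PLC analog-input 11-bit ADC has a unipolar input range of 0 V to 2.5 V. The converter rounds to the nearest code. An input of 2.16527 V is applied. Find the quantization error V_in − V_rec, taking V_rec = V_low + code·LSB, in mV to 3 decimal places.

LSB = 2.5/2^11 = 1.221 mV.
(V_in − V_low)/LSB = (2.16527 − 0)/0.0012207 = 1773.7892 → code 1774 (round).
Code 1774 maps back to 0 + 1774×0.0012207 V = 2.1655273 V.
V_in − V_rec = -0.000257344 V = -0.257 mV.

-0.257 mV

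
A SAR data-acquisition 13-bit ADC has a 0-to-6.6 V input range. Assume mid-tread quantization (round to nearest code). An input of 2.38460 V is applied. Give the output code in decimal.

LSB = 6.6 V / 8192 = 0.806 mV.
(2.38460 − 0) / 0.000805664 = 2959.794 LSBs.
round(2959.794) = 2960.

code 2960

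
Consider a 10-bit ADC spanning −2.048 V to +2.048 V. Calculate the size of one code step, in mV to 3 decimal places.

Full-scale span = 4.096 V.
LSB = 4.096 / 2^10 = 4.096 / 1024 = 0.004 V = 4.000 mV.

4.000 mV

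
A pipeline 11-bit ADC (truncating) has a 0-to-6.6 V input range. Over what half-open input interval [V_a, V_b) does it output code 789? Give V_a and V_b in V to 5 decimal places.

LSB = 6.6/2^11 = 3.223 mV.
V_a = V_low + 789·LSB = 2.54268 V; V_b = V_low + 790·LSB = 2.5459 V.

[2.54268 V, 2.54590 V)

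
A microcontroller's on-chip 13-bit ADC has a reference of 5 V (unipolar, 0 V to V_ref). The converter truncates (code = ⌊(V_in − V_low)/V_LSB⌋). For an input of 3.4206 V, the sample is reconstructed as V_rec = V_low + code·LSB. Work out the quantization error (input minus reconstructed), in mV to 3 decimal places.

Step size: 5 V ÷ 2^13 = 0.610 mV.
(V_in − V_low)/LSB = (3.4206 − 0)/0.000610352 = 5604.3110 → code 5604 (floor).
Reconstructed: 3.4204102 V.
V_in − V_rec = 0.000189844 V = 0.190 mV.

0.190 mV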